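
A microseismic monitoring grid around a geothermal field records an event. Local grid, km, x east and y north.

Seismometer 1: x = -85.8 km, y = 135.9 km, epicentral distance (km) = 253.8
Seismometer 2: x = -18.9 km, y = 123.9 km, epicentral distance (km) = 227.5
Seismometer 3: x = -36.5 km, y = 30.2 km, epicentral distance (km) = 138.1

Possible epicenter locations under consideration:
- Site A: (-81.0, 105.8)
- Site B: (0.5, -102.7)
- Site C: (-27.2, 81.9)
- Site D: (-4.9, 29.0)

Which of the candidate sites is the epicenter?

Site B

For each candidate, compare |candidate − station| to the reported distance:
Site A: residuals Seismometer 1 223.3, Seismometer 2 162.8, Seismometer 3 50.4 → max 223.3 km
Site B: residuals Seismometer 1 0.1, Seismometer 2 0.1, Seismometer 3 0.1 → max 0.1 km
Site C: residuals Seismometer 1 174.1, Seismometer 2 184.7, Seismometer 3 85.6 → max 184.7 km
Site D: residuals Seismometer 1 119.7, Seismometer 2 131.6, Seismometer 3 106.5 → max 131.6 km
Only Site B has all residuals ≈ 0.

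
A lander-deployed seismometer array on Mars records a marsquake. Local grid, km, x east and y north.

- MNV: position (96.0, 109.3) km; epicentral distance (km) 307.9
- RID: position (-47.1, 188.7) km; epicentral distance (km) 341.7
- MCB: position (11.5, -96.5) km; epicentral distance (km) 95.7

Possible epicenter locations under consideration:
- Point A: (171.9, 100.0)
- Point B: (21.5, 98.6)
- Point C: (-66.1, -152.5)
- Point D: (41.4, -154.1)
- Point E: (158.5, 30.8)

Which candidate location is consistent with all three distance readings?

Point C

For each candidate, compare |candidate − station| to the reported distance:
Point A: residuals MNV 231.4, RID 105.4, MCB 158.0 → max 231.4 km
Point B: residuals MNV 232.6, RID 228.5, MCB 99.7 → max 232.6 km
Point C: residuals MNV 0.0, RID 0.0, MCB 0.0 → max 0.0 km
Point D: residuals MNV 38.9, RID 12.3, MCB 30.8 → max 38.9 km
Point E: residuals MNV 207.6, RID 82.5, MCB 98.8 → max 207.6 km
Only Point C has all residuals ≈ 0.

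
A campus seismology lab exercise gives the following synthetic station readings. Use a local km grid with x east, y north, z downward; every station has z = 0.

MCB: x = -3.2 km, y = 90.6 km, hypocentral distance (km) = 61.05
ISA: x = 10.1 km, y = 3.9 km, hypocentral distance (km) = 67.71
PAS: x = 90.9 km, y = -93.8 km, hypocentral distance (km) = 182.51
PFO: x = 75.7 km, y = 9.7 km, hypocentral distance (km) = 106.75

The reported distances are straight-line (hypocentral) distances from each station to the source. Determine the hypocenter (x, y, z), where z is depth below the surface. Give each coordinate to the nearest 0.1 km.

Each station gives a sphere (x−x_i)² + (y−y_i)² + z² = d_i² (stations at z=0).
Subtracting the MCB sphere from ISA and PAS: z² cancels, leaving linear equations in x and y:
26.6 x − 173.4 y = -8958.92
188.2 x − 368.8 y = -20740.15
Solving: x ≈ -12.806, y ≈ 49.702 km (keep extra digits for the depth step; rounded: -12.8, 49.7).
Then from the MCB sphere: z² = 61.05² − (x + 3.2)² − (y − 90.6)² with x = -12.806, y = 49.702, so z ≈ 44.297 ≈ 44.3 km.
Check against PFO (with the unrounded solution): distance 106.75 ≈ 106.75 km. ✓

x ≈ -12.8 km, y ≈ 49.7 km, depth ≈ 44.3 km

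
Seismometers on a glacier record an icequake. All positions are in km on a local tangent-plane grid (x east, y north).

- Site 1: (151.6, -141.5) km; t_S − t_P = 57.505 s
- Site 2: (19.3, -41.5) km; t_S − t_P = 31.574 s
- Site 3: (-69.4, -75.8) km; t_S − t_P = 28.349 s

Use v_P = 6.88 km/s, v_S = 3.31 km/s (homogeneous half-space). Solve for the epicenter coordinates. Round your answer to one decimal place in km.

Distance from S−P lag: d = Δt · v_P v_S / (v_P − v_S) = Δt · (6.88·3.31)/(6.88−3.31) ≈ 6.3789·Δt.
So d_Site 1 = 366.82, d_Site 2 = 201.41, d_Site 3 = 180.84 km.
Circle about each station: (x − 151.6)² + (y + 141.5)² = 366.82²; (x − 19.3)² + (y + 41.5)² = 201.41²; (x + 69.4)² + (y + 75.8)² = 180.84².
Subtracting the Site 1 equation from the Site 2 and Site 3 equations removes the quadratic terms:
-264.6 x + 200.0 y = 53080.85
-442.0 x + 131.4 y = 69411.00
Solving the 2×2 system: x ≈ -128.8, y ≈ 95.0 km.

(-128.8, 95.0)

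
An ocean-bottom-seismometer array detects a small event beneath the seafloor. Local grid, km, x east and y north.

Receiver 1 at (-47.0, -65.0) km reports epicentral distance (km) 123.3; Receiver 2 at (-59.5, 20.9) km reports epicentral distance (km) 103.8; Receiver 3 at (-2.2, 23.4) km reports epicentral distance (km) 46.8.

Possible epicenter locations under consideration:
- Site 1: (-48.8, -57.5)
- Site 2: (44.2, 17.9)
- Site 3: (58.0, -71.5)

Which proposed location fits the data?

For each candidate, compare |candidate − station| to the reported distance:
Site 1: residuals Receiver 1 115.6, Receiver 2 24.7, Receiver 3 46.6 → max 115.6 km
Site 2: residuals Receiver 1 0.1, Receiver 2 0.1, Receiver 3 0.1 → max 0.1 km
Site 3: residuals Receiver 1 18.1, Receiver 2 45.7, Receiver 3 65.6 → max 65.6 km
Only Site 2 has all residuals ≈ 0.

Site 2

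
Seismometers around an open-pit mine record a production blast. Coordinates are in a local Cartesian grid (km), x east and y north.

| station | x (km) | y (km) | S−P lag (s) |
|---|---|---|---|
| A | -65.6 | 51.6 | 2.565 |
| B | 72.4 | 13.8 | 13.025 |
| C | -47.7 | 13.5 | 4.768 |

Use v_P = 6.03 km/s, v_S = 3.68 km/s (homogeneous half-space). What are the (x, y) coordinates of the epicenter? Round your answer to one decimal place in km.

-42.3 km east, 58.2 km north

Distance from S−P lag: d = Δt · v_P v_S / (v_P − v_S) = Δt · (6.03·3.68)/(6.03−3.68) ≈ 9.4427·Δt.
So d_A = 24.22, d_B = 122.99, d_C = 45.02 km.
Circle about each station: (x + 65.6)² + (y − 51.6)² = 24.22²; (x − 72.4)² + (y − 13.8)² = 122.99²; (x + 47.7)² + (y − 13.5)² = 45.02².
Subtracting the A equation from the B and C equations removes the quadratic terms:
276.0 x − 75.6 y = -16073.65
35.8 x − 76.2 y = -5948.57
Solving the 2×2 system: x ≈ -42.3, y ≈ 58.2 km.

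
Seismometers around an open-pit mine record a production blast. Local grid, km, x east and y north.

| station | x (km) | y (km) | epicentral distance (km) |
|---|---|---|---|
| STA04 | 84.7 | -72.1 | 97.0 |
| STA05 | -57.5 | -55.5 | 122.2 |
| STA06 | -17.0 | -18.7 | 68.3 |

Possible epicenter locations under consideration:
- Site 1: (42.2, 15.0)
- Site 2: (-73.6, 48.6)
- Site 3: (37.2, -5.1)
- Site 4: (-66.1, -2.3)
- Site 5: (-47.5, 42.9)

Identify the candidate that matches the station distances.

Site 1

For each candidate, compare |candidate − station| to the reported distance:
Site 1: residuals STA04 0.1, STA05 0.1, STA06 0.2 → max 0.2 km
Site 2: residuals STA04 102.1, STA05 16.9, STA06 19.6 → max 102.1 km
Site 3: residuals STA04 14.9, STA05 14.9, STA06 12.4 → max 14.9 km
Site 4: residuals STA04 69.2, STA05 68.3, STA06 16.5 → max 69.2 km
Site 5: residuals STA04 78.2, STA05 23.3, STA06 0.4 → max 78.2 km
Only Site 1 has all residuals ≈ 0.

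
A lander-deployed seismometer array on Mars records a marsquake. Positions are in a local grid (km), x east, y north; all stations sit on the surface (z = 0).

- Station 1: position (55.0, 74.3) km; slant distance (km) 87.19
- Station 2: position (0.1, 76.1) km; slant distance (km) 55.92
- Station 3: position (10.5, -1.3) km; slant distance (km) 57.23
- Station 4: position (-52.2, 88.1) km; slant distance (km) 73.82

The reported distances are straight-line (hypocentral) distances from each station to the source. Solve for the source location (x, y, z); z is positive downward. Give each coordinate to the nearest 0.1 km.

Each station gives a sphere (x−x_i)² + (y−y_i)² + z² = d_i² (stations at z=0).
Subtracting the Station 1 sphere from Station 2 and Station 3: z² cancels, leaving linear equations in x and y:
-109.8 x + 3.6 y = 1720.78
-89.0 x − 151.2 y = -4106.73
Solving: x ≈ -14.502, y ≈ 35.697 km (keep extra digits for the depth step; rounded: -14.5, 35.7).
Then from the Station 1 sphere: z² = 87.19² − (x − 55.0)² − (y − 74.3)² with x = -14.502, y = 35.697, so z ≈ 35.796 ≈ 35.8 km.
Check against Station 4 (with the unrounded solution): distance 73.82 ≈ 73.82 km. ✓

(-14.5, 35.7, 35.8)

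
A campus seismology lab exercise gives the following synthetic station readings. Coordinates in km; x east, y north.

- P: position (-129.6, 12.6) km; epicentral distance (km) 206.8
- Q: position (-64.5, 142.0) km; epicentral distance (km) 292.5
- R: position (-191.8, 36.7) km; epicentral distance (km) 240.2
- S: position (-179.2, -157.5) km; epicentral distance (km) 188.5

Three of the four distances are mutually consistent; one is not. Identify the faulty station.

R

Solve using three stations at a time. Using P, Q, S (subtract circle equations pairwise → linear system) gives (x, y) ≈ (8.8, -141.3).
Distances from that point to each station vs reported:
  P: calculated 207.0 vs reported 206.8 → residual 0.2 km
  Q: calculated 292.7 vs reported 292.5 → residual 0.2 km
  R: calculated 268.2 vs reported 240.2 → residual 28.0 km
  S: calculated 188.7 vs reported 188.5 → residual 0.2 km
P, Q, S are mutually consistent (residuals ≈ 0); R is off by 28.0 km.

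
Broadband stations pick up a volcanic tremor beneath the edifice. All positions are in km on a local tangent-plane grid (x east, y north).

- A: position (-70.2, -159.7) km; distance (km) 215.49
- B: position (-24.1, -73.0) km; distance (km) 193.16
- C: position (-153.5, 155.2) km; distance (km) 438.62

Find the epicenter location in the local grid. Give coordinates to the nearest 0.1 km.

145.2 km east, -166.0 km north

Circle about each station: (x + 70.2)² + (y + 159.7)² = 215.49²; (x + 24.1)² + (y + 73.0)² = 193.16²; (x + 153.5)² + (y − 155.2)² = 438.62².
Subtracting the A equation from the B and C equations removes the quadratic terms:
92.2 x + 173.4 y = -15397.17
-166.6 x + 629.8 y = -128734.40
Solving the 2×2 system: x ≈ 145.2, y ≈ -166.0 km.
Check against A (with the unrounded x, y): √((x + 70.2)²+(y + 159.7)²) = 215.49 ≈ 215.49 km. ✓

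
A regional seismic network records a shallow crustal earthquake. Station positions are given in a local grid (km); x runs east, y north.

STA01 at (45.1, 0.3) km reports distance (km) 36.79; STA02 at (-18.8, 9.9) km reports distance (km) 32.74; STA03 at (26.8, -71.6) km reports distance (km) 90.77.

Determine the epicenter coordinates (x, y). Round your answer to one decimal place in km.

x ≈ 12.9 km, y ≈ 18.1 km

Circle about each station: (x − 45.1)² + (y − 0.3)² = 36.79²; (x + 18.8)² + (y − 9.9)² = 32.74²; (x − 26.8)² + (y + 71.6)² = 90.77².
Subtracting the STA01 equation from the STA02 and STA03 equations removes the quadratic terms:
-127.8 x + 19.2 y = -1301.05
-36.6 x − 143.8 y = -3074.99
Solving the 2×2 system: x ≈ 12.9, y ≈ 18.1 km.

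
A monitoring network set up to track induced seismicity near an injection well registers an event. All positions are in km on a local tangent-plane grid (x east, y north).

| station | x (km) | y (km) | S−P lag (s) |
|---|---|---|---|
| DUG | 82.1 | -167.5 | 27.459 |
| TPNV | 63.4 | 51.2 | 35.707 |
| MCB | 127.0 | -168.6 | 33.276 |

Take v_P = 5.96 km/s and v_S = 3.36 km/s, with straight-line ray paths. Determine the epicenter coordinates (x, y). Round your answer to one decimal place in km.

-128.3 km east, -146.0 km north

Distance from S−P lag: d = Δt · v_P v_S / (v_P − v_S) = Δt · (5.96·3.36)/(5.96−3.36) ≈ 7.7022·Δt.
So d_DUG = 211.49, d_TPNV = 275.02, d_MCB = 256.30 km.
Circle about each station: (x − 82.1)² + (y + 167.5)² = 211.49²; (x − 63.4)² + (y − 51.2)² = 275.02²; (x − 127.0)² + (y + 168.6)² = 256.30².
Subtracting the DUG equation from the TPNV and MCB equations removes the quadratic terms:
-37.4 x + 437.4 y = -59063.64
89.8 x − 2.2 y = -11203.37
Solving the 2×2 system: x ≈ -128.3, y ≈ -146.0 km.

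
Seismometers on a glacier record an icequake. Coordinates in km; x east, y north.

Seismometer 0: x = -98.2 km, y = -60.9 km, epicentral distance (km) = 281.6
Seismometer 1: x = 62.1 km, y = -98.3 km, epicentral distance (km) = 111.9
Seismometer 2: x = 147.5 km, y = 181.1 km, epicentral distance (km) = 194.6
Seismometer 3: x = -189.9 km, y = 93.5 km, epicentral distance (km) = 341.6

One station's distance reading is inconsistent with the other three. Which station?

Solve using three stations at a time. Using Seismometer 1, Seismometer 2, Seismometer 3 (subtract circle equations pairwise → linear system) gives (x, y) ≈ (134.7, -13.1).
Distances from that point to each station vs reported:
  Seismometer 0: calculated 237.7 vs reported 281.6 → residual 43.9 km
  Seismometer 1: calculated 111.9 vs reported 111.9 → residual 0.0 km
  Seismometer 2: calculated 194.6 vs reported 194.6 → residual 0.0 km
  Seismometer 3: calculated 341.6 vs reported 341.6 → residual 0.0 km
Seismometer 1, Seismometer 2, Seismometer 3 are mutually consistent (residuals ≈ 0); Seismometer 0 is off by 43.9 km.

Seismometer 0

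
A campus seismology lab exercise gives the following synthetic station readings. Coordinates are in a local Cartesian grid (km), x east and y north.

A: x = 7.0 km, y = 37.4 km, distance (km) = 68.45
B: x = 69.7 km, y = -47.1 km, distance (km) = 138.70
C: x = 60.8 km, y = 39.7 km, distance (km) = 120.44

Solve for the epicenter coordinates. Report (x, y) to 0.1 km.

x ≈ -56.2 km, y ≈ 11.1 km

Circle about each station: (x − 7.0)² + (y − 37.4)² = 68.45²; (x − 69.7)² + (y + 47.1)² = 138.70²; (x − 60.8)² + (y − 39.7)² = 120.44².
Subtracting pairs of circle equations eliminates x²+y² and gives linear equations (the radical axes):
125.4 x − 169.0 y = -8923.55
107.6 x + 4.6 y = -5995.42
Solving the 2×2 system: x ≈ -56.2, y ≈ 11.1 km.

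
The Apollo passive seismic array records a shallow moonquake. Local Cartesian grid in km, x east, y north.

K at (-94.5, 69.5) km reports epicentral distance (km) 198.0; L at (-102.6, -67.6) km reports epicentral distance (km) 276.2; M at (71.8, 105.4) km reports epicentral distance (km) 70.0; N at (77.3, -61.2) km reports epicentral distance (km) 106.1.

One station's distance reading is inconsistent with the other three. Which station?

L

Solve using three stations at a time. Using K, M, N (subtract circle equations pairwise → linear system) gives (x, y) ≈ (101.6, 42.1).
Distances from that point to each station vs reported:
  K: calculated 198.0 vs reported 198.0 → residual 0.0 km
  L: calculated 231.8 vs reported 276.2 → residual 44.4 km
  M: calculated 70.0 vs reported 70.0 → residual 0.0 km
  N: calculated 106.1 vs reported 106.1 → residual 0.0 km
K, M, N are mutually consistent (residuals ≈ 0); L is off by 44.4 km.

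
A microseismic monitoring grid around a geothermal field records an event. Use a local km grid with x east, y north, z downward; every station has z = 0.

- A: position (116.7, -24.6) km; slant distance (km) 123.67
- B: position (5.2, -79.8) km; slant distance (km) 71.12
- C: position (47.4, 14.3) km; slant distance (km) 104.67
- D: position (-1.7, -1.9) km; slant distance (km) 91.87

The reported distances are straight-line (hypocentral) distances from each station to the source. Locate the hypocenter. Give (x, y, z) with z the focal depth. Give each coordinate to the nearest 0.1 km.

Each station gives a sphere (x−x_i)² + (y−y_i)² + z² = d_i² (stations at z=0).
Subtracting the A sphere from B and C: z² cancels, leaving linear equations in x and y:
-223.0 x − 110.4 y = 2407.24
-138.6 x + 77.8 y = -7434.34
Solving: x ≈ 19.401, y ≈ -60.994 km (keep extra digits for the depth step; rounded: 19.4, -61.0).
Then from the A sphere: z² = 123.67² − (x − 116.7)² − (y + 24.6)² with x = 19.401, y = -60.994, so z ≈ 67.102 ≈ 67.1 km.

x ≈ 19.4 km, y ≈ -61.0 km, depth ≈ 67.1 km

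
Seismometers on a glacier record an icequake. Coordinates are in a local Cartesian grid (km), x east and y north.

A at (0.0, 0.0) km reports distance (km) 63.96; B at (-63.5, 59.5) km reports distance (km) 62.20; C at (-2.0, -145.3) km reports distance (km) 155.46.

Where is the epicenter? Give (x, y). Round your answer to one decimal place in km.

x ≈ -63.9 km, y ≈ -2.7 km

Circle about each station: x² + y² = 63.96²; (x + 63.5)² + (y − 59.5)² = 62.20²; (x + 2.0)² + (y + 145.3)² = 155.46².
Subtracting pairs of circle equations eliminates x²+y² and gives linear equations (the radical axes):
-127.0 x + 119.0 y = 7794.54
-4.0 x − 290.6 y = 1039.16
Solving the 2×2 system: x ≈ -63.9, y ≈ -2.7 km.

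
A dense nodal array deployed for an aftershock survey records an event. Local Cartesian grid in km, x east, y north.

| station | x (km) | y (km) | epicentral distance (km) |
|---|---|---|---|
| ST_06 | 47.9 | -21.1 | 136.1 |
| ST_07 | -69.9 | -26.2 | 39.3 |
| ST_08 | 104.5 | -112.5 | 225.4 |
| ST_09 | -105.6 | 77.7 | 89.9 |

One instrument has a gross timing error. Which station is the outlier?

ST_09

Solve using three stations at a time. Using ST_06, ST_07, ST_08 (subtract circle equations pairwise → linear system) gives (x, y) ≈ (-84.5, 10.3).
Distances from that point to each station vs reported:
  ST_06: calculated 136.1 vs reported 136.1 → residual 0.0 km
  ST_07: calculated 39.3 vs reported 39.3 → residual 0.0 km
  ST_08: calculated 225.4 vs reported 225.4 → residual 0.0 km
  ST_09: calculated 70.7 vs reported 89.9 → residual 19.2 km
ST_06, ST_07, ST_08 are mutually consistent (residuals ≈ 0); ST_09 is off by 19.2 km.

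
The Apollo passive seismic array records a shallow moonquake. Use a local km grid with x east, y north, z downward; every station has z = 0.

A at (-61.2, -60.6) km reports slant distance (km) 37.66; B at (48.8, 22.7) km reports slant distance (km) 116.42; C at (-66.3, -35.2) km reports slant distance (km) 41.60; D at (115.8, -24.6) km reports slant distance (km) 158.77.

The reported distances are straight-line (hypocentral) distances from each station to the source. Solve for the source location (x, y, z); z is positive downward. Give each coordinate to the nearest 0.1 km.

Each station gives a sphere (x−x_i)² + (y−y_i)² + z² = d_i² (stations at z=0).
Subtracting the A sphere from B and C: z² cancels, leaving linear equations in x and y:
220.0 x + 166.6 y = -16656.41
-10.2 x + 50.8 y = -2095.35
Solving: x ≈ -38.606, y ≈ -48.999 km (keep extra digits for the depth step; rounded: -38.6, -49.0).
Then from the A sphere: z² = 37.66² − (x + 61.2)² − (y + 60.6)² with x = -38.606, y = -48.999, so z ≈ 27.807 ≈ 27.8 km.

x ≈ -38.6 km, y ≈ -49.0 km, depth ≈ 27.8 km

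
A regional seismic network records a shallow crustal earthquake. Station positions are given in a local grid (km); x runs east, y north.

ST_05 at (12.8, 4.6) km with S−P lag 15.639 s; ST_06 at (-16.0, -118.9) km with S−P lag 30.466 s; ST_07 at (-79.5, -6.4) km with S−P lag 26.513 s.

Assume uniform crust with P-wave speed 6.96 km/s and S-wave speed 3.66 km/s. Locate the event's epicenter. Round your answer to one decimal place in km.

Distance from S−P lag: d = Δt · v_P v_S / (v_P − v_S) = Δt · (6.96·3.66)/(6.96−3.66) ≈ 7.7193·Δt.
So d_ST_05 = 120.72, d_ST_06 = 235.18, d_ST_07 = 204.66 km.
Circle about each station: (x − 12.8)² + (y − 4.6)² = 120.72²; (x + 16.0)² + (y + 118.9)² = 235.18²; (x + 79.5)² + (y + 6.4)² = 204.66².
Subtracting the ST_05 equation from the ST_06 and ST_07 equations removes the quadratic terms:
-57.6 x − 247.0 y = -26528.10
-184.6 x − 22.0 y = -21136.19
Solving the 2×2 system: x ≈ 104.6, y ≈ 83.0 km.
Check against ST_05 (with the unrounded x, y): √((x − 12.8)²+(y − 4.6)²) = 120.73 ≈ 120.72 km. ✓

x ≈ 104.6 km, y ≈ 83.0 km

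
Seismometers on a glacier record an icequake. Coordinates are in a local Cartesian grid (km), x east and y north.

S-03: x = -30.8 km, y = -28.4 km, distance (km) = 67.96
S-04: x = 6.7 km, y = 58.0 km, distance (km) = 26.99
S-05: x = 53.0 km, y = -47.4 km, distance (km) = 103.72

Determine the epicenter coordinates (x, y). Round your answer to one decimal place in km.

Circle about each station: (x + 30.8)² + (y + 28.4)² = 67.96²; (x − 6.7)² + (y − 58.0)² = 26.99²; (x − 53.0)² + (y + 47.4)² = 103.72².
Subtracting pairs of circle equations eliminates x²+y² and gives linear equations (the radical axes):
75.0 x + 172.8 y = 5543.79
167.6 x − 38.0 y = -2838.72
Solving the 2×2 system: x ≈ -8.8, y ≈ 35.9 km.

x ≈ -8.8 km, y ≈ 35.9 km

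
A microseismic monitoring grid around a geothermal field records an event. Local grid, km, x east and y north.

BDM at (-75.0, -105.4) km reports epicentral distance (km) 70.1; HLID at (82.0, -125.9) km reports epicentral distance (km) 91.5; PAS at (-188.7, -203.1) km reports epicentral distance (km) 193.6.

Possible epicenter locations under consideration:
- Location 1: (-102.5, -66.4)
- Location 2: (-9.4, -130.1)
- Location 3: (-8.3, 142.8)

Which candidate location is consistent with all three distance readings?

For each candidate, compare |candidate − station| to the reported distance:
Location 1: residuals BDM 22.4, HLID 102.4, PAS 32.0 → max 102.4 km
Location 2: residuals BDM 0.0, HLID 0.0, PAS 0.0 → max 0.0 km
Location 3: residuals BDM 186.9, HLID 192.0, PAS 196.5 → max 196.5 km
Only Location 2 has all residuals ≈ 0.

Location 2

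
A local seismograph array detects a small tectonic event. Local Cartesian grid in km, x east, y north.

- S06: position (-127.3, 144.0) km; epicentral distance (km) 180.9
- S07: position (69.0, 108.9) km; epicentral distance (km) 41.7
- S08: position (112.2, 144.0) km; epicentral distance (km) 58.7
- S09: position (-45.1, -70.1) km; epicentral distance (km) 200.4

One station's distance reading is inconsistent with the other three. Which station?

Solve using three stations at a time. Using S06, S07, S08 (subtract circle equations pairwise → linear system) gives (x, y) ≈ (53.6, 147.7).
Distances from that point to each station vs reported:
  S06: calculated 180.9 vs reported 180.9 → residual 0.0 km
  S07: calculated 41.8 vs reported 41.7 → residual 0.1 km
  S08: calculated 58.7 vs reported 58.7 → residual 0.0 km
  S09: calculated 239.1 vs reported 200.4 → residual 38.7 km
S06, S07, S08 are mutually consistent (residuals ≈ 0); S09 is off by 38.7 km.

S09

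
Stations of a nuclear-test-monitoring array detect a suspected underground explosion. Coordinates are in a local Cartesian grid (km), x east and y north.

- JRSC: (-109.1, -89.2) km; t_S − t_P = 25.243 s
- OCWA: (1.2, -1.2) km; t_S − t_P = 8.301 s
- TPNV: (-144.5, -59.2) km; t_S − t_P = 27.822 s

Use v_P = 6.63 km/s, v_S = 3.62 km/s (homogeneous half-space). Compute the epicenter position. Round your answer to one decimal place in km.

Distance from S−P lag: d = Δt · v_P v_S / (v_P − v_S) = Δt · (6.63·3.62)/(6.63−3.62) ≈ 7.9736·Δt.
So d_JRSC = 201.28, d_OCWA = 66.19, d_TPNV = 221.84 km.
Circle about each station: (x + 109.1)² + (y + 89.2)² = 201.28²; (x − 1.2)² + (y + 1.2)² = 66.19²; (x + 144.5)² + (y + 59.2)² = 221.84².
Subtracting the JRSC equation from the OCWA and TPNV equations removes the quadratic terms:
220.6 x + 176.0 y = 16275.95
-70.8 x + 60.0 y = -4173.91
Solving the 2×2 system: x ≈ 66.6, y ≈ 9.0 km.

x ≈ 66.6 km, y ≈ 9.0 km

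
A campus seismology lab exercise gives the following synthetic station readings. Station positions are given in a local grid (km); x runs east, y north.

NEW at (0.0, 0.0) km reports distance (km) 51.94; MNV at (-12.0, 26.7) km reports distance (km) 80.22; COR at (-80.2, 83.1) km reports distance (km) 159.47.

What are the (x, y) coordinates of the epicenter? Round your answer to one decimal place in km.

(5.0, -51.7)

Circle about each station: x² + y² = 51.94²; (x + 12.0)² + (y − 26.7)² = 80.22²; (x + 80.2)² + (y − 83.1)² = 159.47².
Subtracting the NEW equation from the MNV and COR equations removes the quadratic terms:
-24.0 x + 53.4 y = -2880.59
-160.4 x + 166.2 y = -9395.27
Solving the 2×2 system: x ≈ 5.0, y ≈ -51.7 km.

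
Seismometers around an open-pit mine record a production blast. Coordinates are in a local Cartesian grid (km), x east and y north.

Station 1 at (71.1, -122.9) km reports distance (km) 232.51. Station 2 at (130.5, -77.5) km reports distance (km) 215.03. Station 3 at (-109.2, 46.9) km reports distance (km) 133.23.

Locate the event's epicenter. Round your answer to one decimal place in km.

(12.1, 102.0)

Circle about each station: (x − 71.1)² + (y + 122.9)² = 232.51²; (x − 130.5)² + (y + 77.5)² = 215.03²; (x + 109.2)² + (y − 46.9)² = 133.23².
Subtracting the Station 1 equation from the Station 2 and Station 3 equations removes the quadratic terms:
118.8 x + 90.8 y = 10699.88
-360.6 x + 339.6 y = 30275.30
Solving the 2×2 system: x ≈ 12.1, y ≈ 102.0 km.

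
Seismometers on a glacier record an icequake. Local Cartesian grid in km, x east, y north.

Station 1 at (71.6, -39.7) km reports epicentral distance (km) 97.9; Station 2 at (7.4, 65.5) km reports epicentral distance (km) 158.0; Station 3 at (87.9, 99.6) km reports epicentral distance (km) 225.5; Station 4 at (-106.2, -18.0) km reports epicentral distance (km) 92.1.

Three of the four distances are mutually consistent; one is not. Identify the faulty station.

Solve using three stations at a time. Using Station 2, Station 3, Station 4 (subtract circle equations pairwise → linear system) gives (x, y) ≈ (-42.4, -84.5).
Distances from that point to each station vs reported:
  Station 1: calculated 122.5 vs reported 97.9 → residual 24.6 km
  Station 2: calculated 158.1 vs reported 158.0 → residual 0.1 km
  Station 3: calculated 225.5 vs reported 225.5 → residual 0.0 km
  Station 4: calculated 92.2 vs reported 92.1 → residual 0.1 km
Station 2, Station 3, Station 4 are mutually consistent (residuals ≈ 0); Station 1 is off by 24.6 km.

Station 1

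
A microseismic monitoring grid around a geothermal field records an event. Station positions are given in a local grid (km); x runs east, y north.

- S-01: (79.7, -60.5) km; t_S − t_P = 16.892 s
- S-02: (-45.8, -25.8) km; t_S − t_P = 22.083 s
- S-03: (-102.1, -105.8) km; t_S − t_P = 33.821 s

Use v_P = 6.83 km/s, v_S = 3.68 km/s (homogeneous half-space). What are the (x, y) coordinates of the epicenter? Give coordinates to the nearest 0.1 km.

x ≈ 100.3 km, y ≈ 72.7 km

Distance from S−P lag: d = Δt · v_P v_S / (v_P − v_S) = Δt · (6.83·3.68)/(6.83−3.68) ≈ 7.9792·Δt.
So d_S-01 = 134.78, d_S-02 = 176.20, d_S-03 = 269.86 km.
Circle about each station: (x − 79.7)² + (y + 60.5)² = 134.78²; (x + 45.8)² + (y + 25.8)² = 176.20²; (x + 102.1)² + (y + 105.8)² = 269.86².
Subtracting the S-01 equation from the S-02 and S-03 equations removes the quadratic terms:
-251.0 x + 69.4 y = -20129.85
-363.6 x − 90.6 y = -43053.06
Solving the 2×2 system: x ≈ 100.3, y ≈ 72.7 km.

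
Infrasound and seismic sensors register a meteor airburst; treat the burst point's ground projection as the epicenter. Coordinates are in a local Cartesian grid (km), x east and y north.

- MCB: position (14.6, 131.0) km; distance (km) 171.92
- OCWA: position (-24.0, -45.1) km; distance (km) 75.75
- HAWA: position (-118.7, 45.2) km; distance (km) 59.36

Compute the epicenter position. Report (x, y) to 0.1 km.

Circle about each station: (x − 14.6)² + (y − 131.0)² = 171.92²; (x + 24.0)² + (y + 45.1)² = 75.75²; (x + 118.7)² + (y − 45.2)² = 59.36².
Subtracting the MCB equation from the OCWA and HAWA equations removes the quadratic terms:
-77.2 x − 352.2 y = 9054.27
-266.6 x − 171.6 y = 24791.45
Solving the 2×2 system: x ≈ -89.0, y ≈ -6.2 km.

-89.0 km east, -6.2 km north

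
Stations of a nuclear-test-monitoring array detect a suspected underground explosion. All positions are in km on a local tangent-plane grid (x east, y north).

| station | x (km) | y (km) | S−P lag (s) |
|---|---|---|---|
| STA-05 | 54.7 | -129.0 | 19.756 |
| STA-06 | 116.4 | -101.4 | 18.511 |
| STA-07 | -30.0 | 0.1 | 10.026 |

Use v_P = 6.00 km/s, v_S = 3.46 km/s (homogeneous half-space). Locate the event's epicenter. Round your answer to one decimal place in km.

x ≈ 45.4 km, y ≈ 32.2 km

Distance from S−P lag: d = Δt · v_P v_S / (v_P − v_S) = Δt · (6.00·3.46)/(6.00−3.46) ≈ 8.1732·Δt.
So d_STA-05 = 161.47, d_STA-06 = 151.29, d_STA-07 = 81.94 km.
Circle about each station: (x − 54.7)² + (y + 129.0)² = 161.47²; (x − 116.4)² + (y + 101.4)² = 151.29²; (x + 30.0)² + (y − 0.1)² = 81.94².
Subtracting pairs of circle equations eliminates x²+y² and gives linear equations (the radical axes):
123.4 x + 55.2 y = 7381.73
-169.4 x + 258.2 y = 625.32
Solving the 2×2 system: x ≈ 45.4, y ≈ 32.2 km.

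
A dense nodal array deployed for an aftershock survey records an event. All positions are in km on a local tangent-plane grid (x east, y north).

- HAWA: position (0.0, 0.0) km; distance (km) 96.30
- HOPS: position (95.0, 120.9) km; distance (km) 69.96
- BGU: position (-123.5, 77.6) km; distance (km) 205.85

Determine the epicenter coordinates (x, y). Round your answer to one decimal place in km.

x ≈ 80.8 km, y ≈ 52.4 km

Circle about each station: x² + y² = 96.30²; (x − 95.0)² + (y − 120.9)² = 69.96²; (x + 123.5)² + (y − 77.6)² = 205.85².
Subtracting pairs of circle equations eliminates x²+y² and gives linear equations (the radical axes):
190.0 x + 241.8 y = 28021.10
-247.0 x + 155.2 y = -11826.52
Solving the 2×2 system: x ≈ 80.8, y ≈ 52.4 km.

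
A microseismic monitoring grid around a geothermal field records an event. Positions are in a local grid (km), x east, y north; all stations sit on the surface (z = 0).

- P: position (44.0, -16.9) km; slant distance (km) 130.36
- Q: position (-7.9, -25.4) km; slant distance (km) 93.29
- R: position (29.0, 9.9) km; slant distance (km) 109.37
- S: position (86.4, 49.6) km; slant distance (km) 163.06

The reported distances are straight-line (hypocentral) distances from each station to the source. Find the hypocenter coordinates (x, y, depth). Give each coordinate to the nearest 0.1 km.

Each station gives a sphere (x−x_i)² + (y−y_i)² + z² = d_i² (stations at z=0).
Subtracting the P sphere from Q and R: z² cancels, leaving linear equations in x and y:
-103.8 x − 17.0 y = 6776.67
-30.0 x + 53.6 y = 3749.33
Solving: x ≈ -70.298, y ≈ 30.604 km (keep extra digits for the depth step; rounded: -70.3, 30.6).
Then from the P sphere: z² = 130.36² − (x − 44.0)² − (y + 16.9)² with x = -70.298, y = 30.604, so z ≈ 40.903 ≈ 40.9 km.

(-70.3, 30.6, 40.9)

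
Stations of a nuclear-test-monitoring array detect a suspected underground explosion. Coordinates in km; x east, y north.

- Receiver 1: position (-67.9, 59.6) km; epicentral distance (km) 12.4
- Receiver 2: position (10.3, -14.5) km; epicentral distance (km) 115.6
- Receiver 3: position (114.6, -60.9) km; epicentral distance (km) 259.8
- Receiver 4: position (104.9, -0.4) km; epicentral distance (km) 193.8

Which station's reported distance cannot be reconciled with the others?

Receiver 3

Solve using three stations at a time. Using Receiver 1, Receiver 2, Receiver 4 (subtract circle equations pairwise → linear system) gives (x, y) ≈ (-80.0, 57.7).
Distances from that point to each station vs reported:
  Receiver 1: calculated 12.2 vs reported 12.4 → residual 0.2 km
  Receiver 2: calculated 115.6 vs reported 115.6 → residual 0.0 km
  Receiver 3: calculated 227.9 vs reported 259.8 → residual 31.9 km
  Receiver 4: calculated 193.8 vs reported 193.8 → residual 0.0 km
Receiver 1, Receiver 2, Receiver 4 are mutually consistent (residuals ≈ 0); Receiver 3 is off by 31.9 km.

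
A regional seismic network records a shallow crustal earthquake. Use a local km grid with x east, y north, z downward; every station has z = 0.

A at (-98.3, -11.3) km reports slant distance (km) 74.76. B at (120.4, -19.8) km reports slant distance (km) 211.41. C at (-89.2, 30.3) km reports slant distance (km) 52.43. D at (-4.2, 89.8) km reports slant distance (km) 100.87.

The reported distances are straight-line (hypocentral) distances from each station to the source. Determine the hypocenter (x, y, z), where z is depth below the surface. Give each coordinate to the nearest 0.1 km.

Each station gives a sphere (x−x_i)² + (y−y_i)² + z² = d_i² (stations at z=0).
Subtracting the A sphere from B and C: z² cancels, leaving linear equations in x and y:
437.4 x − 17.0 y = -34007.51
18.2 x + 83.2 y = 1924.30
Solving: x ≈ -76.202, y ≈ 39.798 km (keep extra digits for the depth step; rounded: -76.2, 39.8).
Then from the A sphere: z² = 74.76² − (x + 98.3)² − (y + 11.3)² with x = -76.202, y = 39.798, so z ≈ 49.897 ≈ 49.9 km.

(-76.2, 39.8, 49.9)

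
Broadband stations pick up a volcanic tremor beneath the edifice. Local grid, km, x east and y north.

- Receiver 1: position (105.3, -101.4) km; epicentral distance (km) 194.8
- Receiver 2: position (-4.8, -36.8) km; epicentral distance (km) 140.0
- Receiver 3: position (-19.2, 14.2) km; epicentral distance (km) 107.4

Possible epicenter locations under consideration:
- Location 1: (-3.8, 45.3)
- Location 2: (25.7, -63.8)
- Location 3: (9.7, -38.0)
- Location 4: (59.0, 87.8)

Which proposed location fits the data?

Location 4

For each candidate, compare |candidate − station| to the reported distance:
Location 1: residuals Receiver 1 12.0, Receiver 2 57.9, Receiver 3 72.7 → max 72.7 km
Location 2: residuals Receiver 1 106.8, Receiver 2 99.3, Receiver 3 17.4 → max 106.8 km
Location 3: residuals Receiver 1 80.1, Receiver 2 125.5, Receiver 3 47.7 → max 125.5 km
Location 4: residuals Receiver 1 0.0, Receiver 2 0.0, Receiver 3 0.0 → max 0.0 km
Only Location 4 has all residuals ≈ 0.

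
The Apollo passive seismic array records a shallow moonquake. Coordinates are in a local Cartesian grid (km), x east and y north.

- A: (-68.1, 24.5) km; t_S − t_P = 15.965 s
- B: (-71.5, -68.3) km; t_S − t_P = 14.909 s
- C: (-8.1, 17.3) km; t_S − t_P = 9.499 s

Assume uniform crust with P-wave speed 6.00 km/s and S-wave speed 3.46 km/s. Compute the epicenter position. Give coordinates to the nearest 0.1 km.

Distance from S−P lag: d = Δt · v_P v_S / (v_P − v_S) = Δt · (6.00·3.46)/(6.00−3.46) ≈ 8.1732·Δt.
So d_A = 130.49, d_B = 121.85, d_C = 77.64 km.
Circle about each station: (x + 68.1)² + (y − 24.5)² = 130.49²; (x + 71.5)² + (y + 68.3)² = 121.85²; (x + 8.1)² + (y − 17.3)² = 77.64².
Subtracting the A equation from the B and C equations removes the quadratic terms:
-6.8 x − 185.6 y = 6719.50
120.0 x − 14.4 y = 6126.71
Solving the 2×2 system: x ≈ 46.5, y ≈ -37.9 km.

46.5 km east, -37.9 km north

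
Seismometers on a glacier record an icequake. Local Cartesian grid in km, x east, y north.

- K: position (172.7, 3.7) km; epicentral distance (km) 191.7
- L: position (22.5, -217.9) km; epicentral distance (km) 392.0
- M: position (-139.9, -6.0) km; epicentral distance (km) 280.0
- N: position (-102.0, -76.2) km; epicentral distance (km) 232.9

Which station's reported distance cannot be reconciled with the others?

N

Solve using three stations at a time. Using K, L, M (subtract circle equations pairwise → linear system) gives (x, y) ≈ (77.7, 170.2).
Distances from that point to each station vs reported:
  K: calculated 191.7 vs reported 191.7 → residual 0.0 km
  L: calculated 392.0 vs reported 392.0 → residual 0.0 km
  M: calculated 280.0 vs reported 280.0 → residual 0.0 km
  N: calculated 305.0 vs reported 232.9 → residual 72.1 km
K, L, M are mutually consistent (residuals ≈ 0); N is off by 72.1 km.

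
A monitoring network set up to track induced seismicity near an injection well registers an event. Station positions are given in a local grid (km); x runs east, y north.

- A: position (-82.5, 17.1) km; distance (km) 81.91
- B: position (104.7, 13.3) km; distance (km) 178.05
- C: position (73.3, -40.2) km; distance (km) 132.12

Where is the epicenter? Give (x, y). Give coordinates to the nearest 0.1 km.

Circle about each station: (x + 82.5)² + (y − 17.1)² = 81.91²; (x − 104.7)² + (y − 13.3)² = 178.05²; (x − 73.3)² + (y + 40.2)² = 132.12².
Subtracting the A equation from the B and C equations removes the quadratic terms:
374.4 x − 7.6 y = -20952.23
311.6 x − 114.6 y = -10856.18
Solving the 2×2 system: x ≈ -57.2, y ≈ -60.8 km.

-57.2 km east, -60.8 km north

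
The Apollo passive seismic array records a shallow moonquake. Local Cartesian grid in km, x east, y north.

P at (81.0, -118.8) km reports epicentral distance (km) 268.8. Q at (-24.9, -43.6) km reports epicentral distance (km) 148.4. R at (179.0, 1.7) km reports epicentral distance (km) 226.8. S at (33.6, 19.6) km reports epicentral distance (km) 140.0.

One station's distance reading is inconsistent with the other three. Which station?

Solve using three stations at a time. Using P, Q, S (subtract circle equations pairwise → linear system) gives (x, y) ≈ (-86.6, 91.3).
Distances from that point to each station vs reported:
  P: calculated 268.8 vs reported 268.8 → residual 0.0 km
  Q: calculated 148.4 vs reported 148.4 → residual 0.0 km
  R: calculated 280.3 vs reported 226.8 → residual 53.5 km
  S: calculated 140.0 vs reported 140.0 → residual 0.0 km
P, Q, S are mutually consistent (residuals ≈ 0); R is off by 53.5 km.

R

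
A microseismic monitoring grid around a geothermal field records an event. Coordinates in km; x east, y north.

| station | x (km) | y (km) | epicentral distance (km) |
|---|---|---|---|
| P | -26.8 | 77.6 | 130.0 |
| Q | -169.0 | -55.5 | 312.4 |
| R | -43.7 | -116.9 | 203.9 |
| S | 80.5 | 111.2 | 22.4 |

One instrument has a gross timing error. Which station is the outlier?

Solve using three stations at a time. Using P, Q, S (subtract circle equations pairwise → linear system) gives (x, y) ≈ (101.0, 101.7).
Distances from that point to each station vs reported:
  P: calculated 130.0 vs reported 130.0 → residual 0.0 km
  Q: calculated 312.4 vs reported 312.4 → residual 0.0 km
  R: calculated 262.1 vs reported 203.9 → residual 58.2 km
  S: calculated 22.6 vs reported 22.4 → residual 0.2 km
P, Q, S are mutually consistent (residuals ≈ 0); R is off by 58.2 km.

R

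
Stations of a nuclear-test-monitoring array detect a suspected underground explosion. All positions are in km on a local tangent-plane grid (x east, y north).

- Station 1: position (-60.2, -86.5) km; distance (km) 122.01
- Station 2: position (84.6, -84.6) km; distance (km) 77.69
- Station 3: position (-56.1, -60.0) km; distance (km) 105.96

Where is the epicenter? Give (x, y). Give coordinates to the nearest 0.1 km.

41.9 km east, -19.7 km north

Circle about each station: (x + 60.2)² + (y + 86.5)² = 122.01²; (x − 84.6)² + (y + 84.6)² = 77.69²; (x + 56.1)² + (y + 60.0)² = 105.96².
Subtracting pairs of circle equations eliminates x²+y² and gives linear equations (the radical axes):
289.6 x + 3.8 y = 12058.73
8.2 x + 53.0 y = -700.16
Solving the 2×2 system: x ≈ 41.9, y ≈ -19.7 km.
Check against Station 1 (with the unrounded x, y): √((x + 60.2)²+(y + 86.5)²) = 122.01 ≈ 122.01 km. ✓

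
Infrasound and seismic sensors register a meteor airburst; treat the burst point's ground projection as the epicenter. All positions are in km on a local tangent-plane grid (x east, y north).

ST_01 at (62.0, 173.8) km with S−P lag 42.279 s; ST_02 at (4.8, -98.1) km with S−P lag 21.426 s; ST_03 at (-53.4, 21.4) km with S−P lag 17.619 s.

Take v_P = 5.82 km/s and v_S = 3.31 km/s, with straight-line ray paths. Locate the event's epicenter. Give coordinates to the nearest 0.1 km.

(-156.5, -66.1)

Distance from S−P lag: d = Δt · v_P v_S / (v_P − v_S) = Δt · (5.82·3.31)/(5.82−3.31) ≈ 7.6750·Δt.
So d_ST_01 = 324.49, d_ST_02 = 164.44, d_ST_03 = 135.23 km.
Circle about each station: (x − 62.0)² + (y − 173.8)² = 324.49²; (x − 4.8)² + (y + 98.1)² = 164.44²; (x + 53.4)² + (y − 21.4)² = 135.23².
Subtracting the ST_01 equation from the ST_02 and ST_03 equations removes the quadratic terms:
-114.4 x − 543.8 y = 53849.46
-230.8 x − 304.8 y = 56265.69
Solving the 2×2 system: x ≈ -156.5, y ≈ -66.1 km.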